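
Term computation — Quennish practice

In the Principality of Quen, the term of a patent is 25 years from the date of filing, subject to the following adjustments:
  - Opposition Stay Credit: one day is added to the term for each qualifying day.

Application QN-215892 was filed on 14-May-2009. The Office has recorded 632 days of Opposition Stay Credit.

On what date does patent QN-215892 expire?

Base term: filing date + 25 years → 14 May 2034.
Opposition Stay Credit: +632 days → 5 February 2036.

2036-02-05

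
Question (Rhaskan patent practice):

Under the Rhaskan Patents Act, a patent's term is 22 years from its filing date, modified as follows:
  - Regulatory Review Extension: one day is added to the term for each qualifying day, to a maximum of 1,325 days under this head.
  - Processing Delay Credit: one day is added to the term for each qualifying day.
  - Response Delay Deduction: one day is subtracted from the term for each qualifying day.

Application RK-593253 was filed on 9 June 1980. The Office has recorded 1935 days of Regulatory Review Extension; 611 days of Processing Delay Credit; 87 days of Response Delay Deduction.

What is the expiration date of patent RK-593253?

Base term: filing date + 22 years → 9 June 2002.
Regulatory Review Extension: 1935 days claimed exceeds the 1325-day cap, so +1325 days → 24 January 2006.
Processing Delay Credit: +611 days → 27 September 2007.
Response Delay Deduction: −87 days → 2 July 2007.

2007-07-02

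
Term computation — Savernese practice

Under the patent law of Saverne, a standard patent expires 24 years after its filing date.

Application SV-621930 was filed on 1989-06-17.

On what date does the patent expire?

2013-06-17

Filing date + 24 years → 17 June 2013.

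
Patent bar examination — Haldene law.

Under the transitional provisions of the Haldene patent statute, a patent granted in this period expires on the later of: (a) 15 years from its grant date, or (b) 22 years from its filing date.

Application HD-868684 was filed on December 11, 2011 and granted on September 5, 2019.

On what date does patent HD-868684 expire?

September 5, 2034

(a) grant + 15 years → 5 September 2034.
(b) filing + 22 years → 11 December 2033.
Later of the two: 5 September 2034.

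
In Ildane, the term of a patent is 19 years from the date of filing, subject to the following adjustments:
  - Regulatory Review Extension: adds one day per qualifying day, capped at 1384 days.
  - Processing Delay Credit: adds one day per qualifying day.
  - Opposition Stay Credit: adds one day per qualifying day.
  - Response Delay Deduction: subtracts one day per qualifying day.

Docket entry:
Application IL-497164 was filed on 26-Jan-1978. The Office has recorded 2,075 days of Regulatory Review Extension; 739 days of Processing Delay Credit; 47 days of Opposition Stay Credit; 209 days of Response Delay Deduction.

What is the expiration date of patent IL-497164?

Base term: filing date + 19 years → 26 January 1997.
Regulatory Review Extension: 2075 days claimed exceeds the 1384-day cap, so +1384 days → 10 November 2000.
Processing Delay Credit: +739 days → 19 November 2002.
Opposition Stay Credit: +47 days → 5 January 2003.
Response Delay Deduction: −209 days → 10 June 2002.

June 10, 2002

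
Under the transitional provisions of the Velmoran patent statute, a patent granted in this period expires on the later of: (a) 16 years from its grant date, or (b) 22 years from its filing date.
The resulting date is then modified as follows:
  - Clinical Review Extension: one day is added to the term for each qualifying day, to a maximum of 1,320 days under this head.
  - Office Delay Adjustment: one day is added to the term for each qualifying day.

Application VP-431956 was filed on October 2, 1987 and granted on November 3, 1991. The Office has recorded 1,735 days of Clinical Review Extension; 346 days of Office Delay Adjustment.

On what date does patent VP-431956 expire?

(a) grant + 16 years → 3 November 2007.
(b) filing + 22 years → 2 October 2009.
Later of the two: 2 October 2009.
Clinical Review Extension: 1735 days claimed exceeds the 1320-day cap, so +1320 days → 14 May 2013.
Office Delay Adjustment: +346 days → 25 April 2014.

April 25, 2014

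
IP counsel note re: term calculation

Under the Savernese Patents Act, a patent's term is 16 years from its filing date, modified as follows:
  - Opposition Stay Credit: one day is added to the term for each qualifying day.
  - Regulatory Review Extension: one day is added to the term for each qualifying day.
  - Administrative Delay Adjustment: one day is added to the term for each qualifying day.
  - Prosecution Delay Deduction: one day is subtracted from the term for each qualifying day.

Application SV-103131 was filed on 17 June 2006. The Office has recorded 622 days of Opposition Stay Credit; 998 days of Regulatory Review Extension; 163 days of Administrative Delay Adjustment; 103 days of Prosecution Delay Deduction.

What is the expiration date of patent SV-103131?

2027-01-22

Base term: filing date + 16 years → 17 June 2022.
Opposition Stay Credit: +622 days → 29 February 2024.
Regulatory Review Extension: +998 days → 23 November 2026.
Administrative Delay Adjustment: +163 days → 5 May 2027.
Prosecution Delay Deduction: −103 days → 22 January 2027.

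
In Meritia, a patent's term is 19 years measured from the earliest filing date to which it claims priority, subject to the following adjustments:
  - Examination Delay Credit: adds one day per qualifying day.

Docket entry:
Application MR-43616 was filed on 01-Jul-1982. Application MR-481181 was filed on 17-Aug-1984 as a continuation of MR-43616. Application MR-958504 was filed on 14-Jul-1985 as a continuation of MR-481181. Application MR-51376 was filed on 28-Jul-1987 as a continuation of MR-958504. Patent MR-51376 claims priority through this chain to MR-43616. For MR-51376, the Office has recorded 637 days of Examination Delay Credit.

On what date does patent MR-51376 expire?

2003-03-30

Earliest priority filing: 1 July 1982.
Base term: 1 July 1982 + 19 years → 1 July 2001.
Examination Delay Credit: +637 days → 30 March 2003.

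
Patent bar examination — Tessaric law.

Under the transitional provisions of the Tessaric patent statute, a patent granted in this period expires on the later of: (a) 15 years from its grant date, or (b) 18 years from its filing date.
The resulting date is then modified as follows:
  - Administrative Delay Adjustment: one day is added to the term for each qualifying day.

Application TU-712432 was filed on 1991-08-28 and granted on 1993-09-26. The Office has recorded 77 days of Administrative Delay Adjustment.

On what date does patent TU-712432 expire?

November 13, 2009

(a) grant + 15 years → 26 September 2008.
(b) filing + 18 years → 28 August 2009.
Later of the two: 28 August 2009.
Administrative Delay Adjustment: +77 days → 13 November 2009.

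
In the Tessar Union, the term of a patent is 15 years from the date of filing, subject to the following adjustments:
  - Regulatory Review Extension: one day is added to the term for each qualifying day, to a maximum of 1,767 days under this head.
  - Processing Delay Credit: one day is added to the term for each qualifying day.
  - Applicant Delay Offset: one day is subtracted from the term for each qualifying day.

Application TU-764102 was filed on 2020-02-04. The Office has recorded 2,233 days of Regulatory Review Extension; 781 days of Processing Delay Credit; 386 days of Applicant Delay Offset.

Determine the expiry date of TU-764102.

Base term: filing date + 15 years → 4 February 2035.
Regulatory Review Extension: 2233 days claimed exceeds the 1767-day cap, so +1767 days → 7 December 2039.
Processing Delay Credit: +781 days → 26 January 2042.
Applicant Delay Offset: −386 days → 5 January 2041.

2041-01-05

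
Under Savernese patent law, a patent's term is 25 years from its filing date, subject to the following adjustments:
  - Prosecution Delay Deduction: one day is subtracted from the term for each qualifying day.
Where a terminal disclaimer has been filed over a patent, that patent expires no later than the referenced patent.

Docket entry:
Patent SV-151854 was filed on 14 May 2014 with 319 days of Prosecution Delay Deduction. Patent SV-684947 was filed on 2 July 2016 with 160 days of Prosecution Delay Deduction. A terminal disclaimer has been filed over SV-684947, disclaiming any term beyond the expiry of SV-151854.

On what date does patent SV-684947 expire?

June 29, 2038

Natural term of SV-684947:
  Base: filing + 25 years → 2 July 2041.
  Prosecution Delay Deduction: −160 days → 23 January 2041.
Expiry of referenced patent SV-151854:
  Base: filing + 25 years → 14 May 2039.
  Prosecution Delay Deduction: −319 days → 29 June 2038.
Terminal disclaimer: SV-684947 expires on the earlier of 23 January 2041 and 29 June 2038.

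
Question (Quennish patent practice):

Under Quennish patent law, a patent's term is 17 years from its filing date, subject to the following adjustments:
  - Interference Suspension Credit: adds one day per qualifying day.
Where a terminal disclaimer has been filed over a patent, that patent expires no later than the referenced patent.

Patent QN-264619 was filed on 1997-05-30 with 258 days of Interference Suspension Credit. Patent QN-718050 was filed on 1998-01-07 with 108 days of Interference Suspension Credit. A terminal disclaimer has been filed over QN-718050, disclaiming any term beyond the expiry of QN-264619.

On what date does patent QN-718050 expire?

February 12, 2015

Natural term of QN-718050:
  Base: filing + 17 years → 7 January 2015.
  Interference Suspension Credit: +108 days → 25 April 2015.
Expiry of referenced patent QN-264619:
  Base: filing + 17 years → 30 May 2014.
  Interference Suspension Credit: +258 days → 12 February 2015.
Terminal disclaimer: QN-718050 expires on the earlier of 25 April 2015 and 12 February 2015.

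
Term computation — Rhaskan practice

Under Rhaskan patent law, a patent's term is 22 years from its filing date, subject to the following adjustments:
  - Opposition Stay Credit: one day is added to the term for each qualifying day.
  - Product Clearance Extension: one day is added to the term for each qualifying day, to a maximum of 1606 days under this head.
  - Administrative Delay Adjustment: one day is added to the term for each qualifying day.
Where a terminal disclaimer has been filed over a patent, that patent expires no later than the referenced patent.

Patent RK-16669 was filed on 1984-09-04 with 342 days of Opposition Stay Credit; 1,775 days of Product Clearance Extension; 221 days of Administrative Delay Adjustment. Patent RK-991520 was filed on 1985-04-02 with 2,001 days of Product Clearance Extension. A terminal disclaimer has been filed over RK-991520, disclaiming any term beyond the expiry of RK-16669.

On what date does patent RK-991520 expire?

Natural term of RK-991520:
  Base: filing + 22 years → 2 April 2007.
  Product Clearance Extension: 2001 days claimed exceeds the 1606-day cap, so +1606 days → 25 August 2011.
Expiry of referenced patent RK-16669:
  Base: filing + 22 years → 4 September 2006.
  Opposition Stay Credit: +342 days → 12 August 2007.
  Product Clearance Extension: 1775 days claimed exceeds the 1606-day cap, so +1606 days → 4 January 2012.
  Administrative Delay Adjustment: +221 days → 12 August 2012.
Terminal disclaimer: RK-991520 expires on the earlier of 25 August 2011 and 12 August 2012.

August 25, 2011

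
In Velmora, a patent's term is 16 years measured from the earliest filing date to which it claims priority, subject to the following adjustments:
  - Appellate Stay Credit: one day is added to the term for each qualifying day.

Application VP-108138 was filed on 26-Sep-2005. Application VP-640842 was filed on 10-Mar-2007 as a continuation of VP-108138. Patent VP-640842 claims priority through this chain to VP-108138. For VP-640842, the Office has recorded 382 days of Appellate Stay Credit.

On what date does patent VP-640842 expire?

Earliest priority filing: 26 September 2005.
Base term: 26 September 2005 + 16 years → 26 September 2021.
Appellate Stay Credit: +382 days → 13 October 2022.

2022-10-13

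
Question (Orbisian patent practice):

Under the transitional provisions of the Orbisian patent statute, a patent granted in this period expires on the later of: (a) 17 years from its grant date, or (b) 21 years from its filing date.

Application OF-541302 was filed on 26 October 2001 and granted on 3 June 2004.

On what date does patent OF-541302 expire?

(a) grant + 17 years → 3 June 2021.
(b) filing + 21 years → 26 October 2022.
Later of the two: 26 October 2022.

2022-10-26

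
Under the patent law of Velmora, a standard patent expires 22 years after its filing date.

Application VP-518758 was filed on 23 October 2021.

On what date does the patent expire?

Filing date + 22 years → 23 October 2043.

October 23, 2043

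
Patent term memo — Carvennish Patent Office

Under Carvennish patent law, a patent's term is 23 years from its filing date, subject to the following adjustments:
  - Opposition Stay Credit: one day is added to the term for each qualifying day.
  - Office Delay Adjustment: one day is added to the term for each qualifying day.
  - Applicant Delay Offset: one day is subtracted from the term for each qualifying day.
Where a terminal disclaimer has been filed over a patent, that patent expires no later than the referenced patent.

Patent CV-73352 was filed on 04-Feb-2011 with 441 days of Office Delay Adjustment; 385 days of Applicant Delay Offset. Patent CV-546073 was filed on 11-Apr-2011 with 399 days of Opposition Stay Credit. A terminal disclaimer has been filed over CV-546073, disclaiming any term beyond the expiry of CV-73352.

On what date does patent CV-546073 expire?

Natural term of CV-546073:
  Base: filing + 23 years → 11 April 2034.
  Opposition Stay Credit: +399 days → 15 May 2035.
Expiry of referenced patent CV-73352:
  Base: filing + 23 years → 4 February 2034.
  Office Delay Adjustment: +441 days → 21 April 2035.
  Applicant Delay Offset: −385 days → 1 April 2034.
Terminal disclaimer: CV-546073 expires on the earlier of 15 May 2035 and 1 April 2034.

April 1, 2034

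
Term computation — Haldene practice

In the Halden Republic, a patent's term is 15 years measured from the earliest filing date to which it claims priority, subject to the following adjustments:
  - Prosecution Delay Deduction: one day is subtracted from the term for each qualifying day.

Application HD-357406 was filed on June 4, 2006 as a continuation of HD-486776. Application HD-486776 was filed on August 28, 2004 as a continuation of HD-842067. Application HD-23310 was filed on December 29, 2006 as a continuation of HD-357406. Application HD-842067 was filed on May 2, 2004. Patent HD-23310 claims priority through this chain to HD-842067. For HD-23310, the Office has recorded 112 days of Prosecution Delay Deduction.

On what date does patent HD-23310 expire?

Earliest priority filing: 2 May 2004.
Base term: 2 May 2004 + 15 years → 2 May 2019.
Prosecution Delay Deduction: −112 days → 10 January 2019.

2019-01-10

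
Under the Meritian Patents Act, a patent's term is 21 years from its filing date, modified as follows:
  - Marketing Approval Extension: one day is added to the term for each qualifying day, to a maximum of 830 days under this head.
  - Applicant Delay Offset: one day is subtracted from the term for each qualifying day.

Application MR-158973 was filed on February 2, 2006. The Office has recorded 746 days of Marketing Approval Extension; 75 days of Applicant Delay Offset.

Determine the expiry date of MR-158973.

Base term: filing date + 21 years → 2 February 2027.
Marketing Approval Extension: 746 days (within the 830-day cap) → +746 days → 17 February 2029.
Applicant Delay Offset: −75 days → 4 December 2028.

December 4, 2028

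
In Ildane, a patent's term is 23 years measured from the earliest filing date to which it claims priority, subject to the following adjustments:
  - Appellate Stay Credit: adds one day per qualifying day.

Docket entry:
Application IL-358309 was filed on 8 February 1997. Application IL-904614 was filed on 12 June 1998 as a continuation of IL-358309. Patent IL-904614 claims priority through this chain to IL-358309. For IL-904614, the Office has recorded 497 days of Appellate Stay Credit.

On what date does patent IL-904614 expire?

Earliest priority filing: 8 February 1997.
Base term: 8 February 1997 + 23 years → 8 February 2020.
Appellate Stay Credit: +497 days → 19 June 2021.

June 19, 2021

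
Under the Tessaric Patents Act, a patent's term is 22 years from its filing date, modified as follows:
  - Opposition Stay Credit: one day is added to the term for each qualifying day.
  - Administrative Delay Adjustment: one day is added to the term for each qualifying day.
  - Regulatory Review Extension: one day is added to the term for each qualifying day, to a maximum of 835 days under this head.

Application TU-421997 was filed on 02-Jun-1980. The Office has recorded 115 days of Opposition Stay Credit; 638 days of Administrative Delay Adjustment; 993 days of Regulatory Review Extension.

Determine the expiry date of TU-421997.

2006-10-07

Base term: filing date + 22 years → 2 June 2002.
Opposition Stay Credit: +115 days → 25 September 2002.
Administrative Delay Adjustment: +638 days → 24 June 2004.
Regulatory Review Extension: 993 days claimed exceeds the 835-day cap, so +835 days → 7 October 2006.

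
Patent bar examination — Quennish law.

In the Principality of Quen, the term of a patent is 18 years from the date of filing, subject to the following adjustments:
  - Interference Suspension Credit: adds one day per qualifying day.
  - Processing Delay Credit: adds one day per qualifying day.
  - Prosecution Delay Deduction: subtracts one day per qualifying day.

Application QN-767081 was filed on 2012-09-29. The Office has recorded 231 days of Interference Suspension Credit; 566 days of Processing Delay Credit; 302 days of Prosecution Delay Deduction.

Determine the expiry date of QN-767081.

February 6, 2032

Base term: filing date + 18 years → 29 September 2030.
Interference Suspension Credit: +231 days → 18 May 2031.
Processing Delay Credit: +566 days → 4 December 2032.
Prosecution Delay Deduction: −302 days → 6 February 2032.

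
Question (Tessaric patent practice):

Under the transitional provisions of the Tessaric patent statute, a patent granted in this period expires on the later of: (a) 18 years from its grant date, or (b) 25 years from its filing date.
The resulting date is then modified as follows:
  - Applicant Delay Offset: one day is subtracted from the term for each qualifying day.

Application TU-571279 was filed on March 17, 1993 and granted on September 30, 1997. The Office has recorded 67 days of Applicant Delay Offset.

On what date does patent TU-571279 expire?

2018-01-09

(a) grant + 18 years → 30 September 2015.
(b) filing + 25 years → 17 March 2018.
Later of the two: 17 March 2018.
Applicant Delay Offset: −67 days → 9 January 2018.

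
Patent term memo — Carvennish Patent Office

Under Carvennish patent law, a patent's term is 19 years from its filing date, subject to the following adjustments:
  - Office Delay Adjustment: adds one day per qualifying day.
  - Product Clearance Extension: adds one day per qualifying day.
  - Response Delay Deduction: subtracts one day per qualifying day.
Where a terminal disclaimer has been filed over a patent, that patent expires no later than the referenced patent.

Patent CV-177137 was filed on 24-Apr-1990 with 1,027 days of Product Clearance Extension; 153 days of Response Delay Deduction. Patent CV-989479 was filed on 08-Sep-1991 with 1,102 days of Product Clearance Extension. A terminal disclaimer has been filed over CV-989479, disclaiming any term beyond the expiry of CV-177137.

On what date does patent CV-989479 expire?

Natural term of CV-989479:
  Base: filing + 19 years → 8 September 2010.
  Product Clearance Extension: +1102 days → 14 September 2013.
Expiry of referenced patent CV-177137:
  Base: filing + 19 years → 24 April 2009.
  Product Clearance Extension: +1027 days → 15 February 2012.
  Response Delay Deduction: −153 days → 15 September 2011.
Terminal disclaimer: CV-989479 expires on the earlier of 14 September 2013 and 15 September 2011.

September 15, 2011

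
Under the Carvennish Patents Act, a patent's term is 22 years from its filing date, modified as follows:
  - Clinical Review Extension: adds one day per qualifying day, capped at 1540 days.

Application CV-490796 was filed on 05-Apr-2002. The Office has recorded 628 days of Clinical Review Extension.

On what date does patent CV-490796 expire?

Base term: filing date + 22 years → 5 April 2024.
Clinical Review Extension: 628 days (within the 1540-day cap) → +628 days → 24 December 2025.

2025-12-24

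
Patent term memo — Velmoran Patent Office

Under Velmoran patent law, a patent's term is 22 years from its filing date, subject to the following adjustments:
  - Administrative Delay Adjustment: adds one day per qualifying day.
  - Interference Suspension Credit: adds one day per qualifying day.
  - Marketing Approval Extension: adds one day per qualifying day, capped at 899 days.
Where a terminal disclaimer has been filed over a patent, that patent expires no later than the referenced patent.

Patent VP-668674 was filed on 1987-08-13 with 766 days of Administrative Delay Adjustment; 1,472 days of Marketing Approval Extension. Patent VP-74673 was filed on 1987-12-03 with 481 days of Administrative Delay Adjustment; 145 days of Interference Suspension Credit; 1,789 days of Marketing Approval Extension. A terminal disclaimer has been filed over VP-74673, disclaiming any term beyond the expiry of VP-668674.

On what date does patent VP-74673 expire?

February 5, 2014

Natural term of VP-74673:
  Base: filing + 22 years → 3 December 2009.
  Administrative Delay Adjustment: +481 days → 29 March 2011.
  Interference Suspension Credit: +145 days → 21 August 2011.
  Marketing Approval Extension: 1789 days claimed exceeds the 899-day cap, so +899 days → 5 February 2014.
Expiry of referenced patent VP-668674:
  Base: filing + 22 years → 13 August 2009.
  Administrative Delay Adjustment: +766 days → 18 September 2011.
  Marketing Approval Extension: 1472 days claimed exceeds the 899-day cap, so +899 days → 5 March 2014.
Terminal disclaimer: VP-74673 expires on the earlier of 5 February 2014 and 5 March 2014.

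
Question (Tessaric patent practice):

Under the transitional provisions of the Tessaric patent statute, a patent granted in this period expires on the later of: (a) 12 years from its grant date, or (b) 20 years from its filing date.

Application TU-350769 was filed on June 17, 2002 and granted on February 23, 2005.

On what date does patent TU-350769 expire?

(a) grant + 12 years → 23 February 2017.
(b) filing + 20 years → 17 June 2022.
Later of the two: 17 June 2022.

2022-06-17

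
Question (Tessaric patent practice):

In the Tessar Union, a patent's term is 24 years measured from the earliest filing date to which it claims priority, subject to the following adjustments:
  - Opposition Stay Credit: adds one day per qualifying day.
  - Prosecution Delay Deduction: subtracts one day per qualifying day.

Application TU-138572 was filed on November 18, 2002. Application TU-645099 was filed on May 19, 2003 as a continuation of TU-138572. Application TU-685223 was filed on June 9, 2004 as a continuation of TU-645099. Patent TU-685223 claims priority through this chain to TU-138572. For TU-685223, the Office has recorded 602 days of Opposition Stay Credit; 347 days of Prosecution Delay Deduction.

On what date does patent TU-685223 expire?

Earliest priority filing: 18 November 2002.
Base term: 18 November 2002 + 24 years → 18 November 2026.
Opposition Stay Credit: +602 days → 12 July 2028.
Prosecution Delay Deduction: −347 days → 31 July 2027.

July 31, 2027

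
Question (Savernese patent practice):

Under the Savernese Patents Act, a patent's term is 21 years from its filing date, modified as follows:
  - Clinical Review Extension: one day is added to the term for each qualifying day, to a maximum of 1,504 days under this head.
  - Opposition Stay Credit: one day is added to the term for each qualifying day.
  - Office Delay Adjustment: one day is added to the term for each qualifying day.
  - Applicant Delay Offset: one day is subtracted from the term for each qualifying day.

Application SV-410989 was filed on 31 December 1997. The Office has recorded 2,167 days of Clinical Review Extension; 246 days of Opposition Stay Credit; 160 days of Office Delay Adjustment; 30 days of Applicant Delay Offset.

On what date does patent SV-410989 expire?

Base term: filing date + 21 years → 31 December 2018.
Clinical Review Extension: 2167 days claimed exceeds the 1504-day cap, so +1504 days → 12 February 2023.
Opposition Stay Credit: +246 days → 16 October 2023.
Office Delay Adjustment: +160 days → 24 March 2024.
Applicant Delay Offset: −30 days → 23 February 2024.

2024-02-23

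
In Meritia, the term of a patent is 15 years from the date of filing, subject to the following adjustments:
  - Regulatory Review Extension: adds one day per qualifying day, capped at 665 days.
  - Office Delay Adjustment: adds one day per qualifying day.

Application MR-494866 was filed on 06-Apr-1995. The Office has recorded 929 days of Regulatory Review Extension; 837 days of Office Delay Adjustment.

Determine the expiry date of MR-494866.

2014-05-17

Base term: filing date + 15 years → 6 April 2010.
Regulatory Review Extension: 929 days claimed exceeds the 665-day cap, so +665 days → 31 January 2012.
Office Delay Adjustment: +837 days → 17 May 2014.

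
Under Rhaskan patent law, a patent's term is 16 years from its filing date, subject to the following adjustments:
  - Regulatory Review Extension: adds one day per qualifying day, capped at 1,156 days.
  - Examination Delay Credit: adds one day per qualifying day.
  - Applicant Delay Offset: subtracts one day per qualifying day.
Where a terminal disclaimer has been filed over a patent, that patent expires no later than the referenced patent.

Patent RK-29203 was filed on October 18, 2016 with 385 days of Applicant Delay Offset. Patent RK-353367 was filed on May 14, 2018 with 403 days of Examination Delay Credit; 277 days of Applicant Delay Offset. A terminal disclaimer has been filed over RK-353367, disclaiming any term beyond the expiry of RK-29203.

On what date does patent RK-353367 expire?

Natural term of RK-353367:
  Base: filing + 16 years → 14 May 2034.
  Examination Delay Credit: +403 days → 21 June 2035.
  Applicant Delay Offset: −277 days → 17 September 2034.
Expiry of referenced patent RK-29203:
  Base: filing + 16 years → 18 October 2032.
  Applicant Delay Offset: −385 days → 29 September 2031.
Terminal disclaimer: RK-353367 expires on the earlier of 17 September 2034 and 29 September 2031.

September 29, 2031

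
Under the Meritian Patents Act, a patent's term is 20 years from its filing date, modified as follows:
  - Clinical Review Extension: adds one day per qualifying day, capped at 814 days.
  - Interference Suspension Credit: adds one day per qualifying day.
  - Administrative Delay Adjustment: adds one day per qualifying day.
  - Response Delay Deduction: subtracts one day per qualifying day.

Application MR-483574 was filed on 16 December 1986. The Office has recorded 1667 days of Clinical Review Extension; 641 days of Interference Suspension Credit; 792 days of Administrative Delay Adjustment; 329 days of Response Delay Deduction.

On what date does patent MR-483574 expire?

March 17, 2012

Base term: filing date + 20 years → 16 December 2006.
Clinical Review Extension: 1667 days claimed exceeds the 814-day cap, so +814 days → 9 March 2009.
Interference Suspension Credit: +641 days → 10 December 2010.
Administrative Delay Adjustment: +792 days → 9 February 2013.
Response Delay Deduction: −329 days → 17 March 2012.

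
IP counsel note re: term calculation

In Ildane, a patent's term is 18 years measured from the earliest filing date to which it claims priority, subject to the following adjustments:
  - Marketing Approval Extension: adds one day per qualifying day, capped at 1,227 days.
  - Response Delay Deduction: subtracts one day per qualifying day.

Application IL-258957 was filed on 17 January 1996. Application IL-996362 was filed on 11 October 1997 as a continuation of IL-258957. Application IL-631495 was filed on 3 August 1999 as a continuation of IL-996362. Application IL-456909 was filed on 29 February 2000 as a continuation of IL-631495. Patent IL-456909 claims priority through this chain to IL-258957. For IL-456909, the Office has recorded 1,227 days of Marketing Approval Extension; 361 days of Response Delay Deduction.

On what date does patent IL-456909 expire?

Earliest priority filing: 17 January 1996.
Base term: 17 January 1996 + 18 years → 17 January 2014.
Marketing Approval Extension: 1227 days (within the 1227-day cap) → +1227 days → 28 May 2017.
Response Delay Deduction: −361 days → 1 June 2016.

June 1, 2016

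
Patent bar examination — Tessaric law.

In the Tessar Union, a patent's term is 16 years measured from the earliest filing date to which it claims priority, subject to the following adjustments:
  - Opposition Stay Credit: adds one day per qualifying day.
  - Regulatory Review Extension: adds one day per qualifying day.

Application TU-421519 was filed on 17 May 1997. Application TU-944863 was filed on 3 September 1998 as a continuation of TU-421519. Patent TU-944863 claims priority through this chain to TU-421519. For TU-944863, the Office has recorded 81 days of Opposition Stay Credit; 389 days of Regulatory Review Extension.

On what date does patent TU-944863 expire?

Earliest priority filing: 17 May 1997.
Base term: 17 May 1997 + 16 years → 17 May 2013.
Opposition Stay Credit: +81 days → 6 August 2013.
Regulatory Review Extension: +389 days → 30 August 2014.

2014-08-30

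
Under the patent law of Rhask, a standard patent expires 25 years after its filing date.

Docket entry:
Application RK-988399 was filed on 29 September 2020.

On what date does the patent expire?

Filing date + 25 years → 29 September 2045.

2045-09-29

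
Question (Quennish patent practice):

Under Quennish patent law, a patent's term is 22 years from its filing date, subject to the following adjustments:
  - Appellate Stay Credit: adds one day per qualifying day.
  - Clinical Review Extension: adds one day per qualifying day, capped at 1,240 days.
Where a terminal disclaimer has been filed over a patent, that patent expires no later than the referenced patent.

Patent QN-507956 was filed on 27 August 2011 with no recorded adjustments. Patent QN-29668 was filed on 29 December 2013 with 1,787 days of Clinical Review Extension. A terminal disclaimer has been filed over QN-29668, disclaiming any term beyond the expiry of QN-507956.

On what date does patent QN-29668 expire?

Natural term of QN-29668:
  Base: filing + 22 years → 29 December 2035.
  Clinical Review Extension: 1787 days claimed exceeds the 1240-day cap, so +1240 days → 22 May 2039.
Expiry of referenced patent QN-507956:
  Base: filing + 22 years → 27 August 2033.
Terminal disclaimer: QN-29668 expires on the earlier of 22 May 2039 and 27 August 2033.

2033-08-27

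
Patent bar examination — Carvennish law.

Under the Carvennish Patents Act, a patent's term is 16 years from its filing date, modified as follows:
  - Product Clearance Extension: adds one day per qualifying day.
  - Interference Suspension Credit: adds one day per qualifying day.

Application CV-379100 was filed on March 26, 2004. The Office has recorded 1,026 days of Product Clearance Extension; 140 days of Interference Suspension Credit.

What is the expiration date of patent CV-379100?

Base term: filing date + 16 years → 26 March 2020.
Product Clearance Extension: +1026 days → 16 January 2023.
Interference Suspension Credit: +140 days → 5 June 2023.

2023-06-05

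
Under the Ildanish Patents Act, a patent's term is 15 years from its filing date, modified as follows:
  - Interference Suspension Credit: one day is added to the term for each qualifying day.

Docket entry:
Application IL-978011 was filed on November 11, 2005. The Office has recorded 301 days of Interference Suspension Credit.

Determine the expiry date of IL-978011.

2021-09-08

Base term: filing date + 15 years → 11 November 2020.
Interference Suspension Credit: +301 days → 8 September 2021.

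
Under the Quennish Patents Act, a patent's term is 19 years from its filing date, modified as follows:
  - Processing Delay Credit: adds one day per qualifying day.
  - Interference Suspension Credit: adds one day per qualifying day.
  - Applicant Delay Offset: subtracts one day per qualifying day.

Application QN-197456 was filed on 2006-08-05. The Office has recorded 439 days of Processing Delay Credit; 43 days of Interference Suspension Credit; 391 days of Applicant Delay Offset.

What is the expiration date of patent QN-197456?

Base term: filing date + 19 years → 5 August 2025.
Processing Delay Credit: +439 days → 18 October 2026.
Interference Suspension Credit: +43 days → 30 November 2026.
Applicant Delay Offset: −391 days → 4 November 2025.

2025-11-04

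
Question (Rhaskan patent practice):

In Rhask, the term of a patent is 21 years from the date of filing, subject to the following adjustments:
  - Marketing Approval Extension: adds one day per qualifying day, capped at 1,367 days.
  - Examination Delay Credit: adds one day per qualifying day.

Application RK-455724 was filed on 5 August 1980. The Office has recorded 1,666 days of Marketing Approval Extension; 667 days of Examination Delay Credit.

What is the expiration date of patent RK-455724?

2007-03-01

Base term: filing date + 21 years → 5 August 2001.
Marketing Approval Extension: 1666 days claimed exceeds the 1367-day cap, so +1367 days → 3 May 2005.
Examination Delay Credit: +667 days → 1 March 2007.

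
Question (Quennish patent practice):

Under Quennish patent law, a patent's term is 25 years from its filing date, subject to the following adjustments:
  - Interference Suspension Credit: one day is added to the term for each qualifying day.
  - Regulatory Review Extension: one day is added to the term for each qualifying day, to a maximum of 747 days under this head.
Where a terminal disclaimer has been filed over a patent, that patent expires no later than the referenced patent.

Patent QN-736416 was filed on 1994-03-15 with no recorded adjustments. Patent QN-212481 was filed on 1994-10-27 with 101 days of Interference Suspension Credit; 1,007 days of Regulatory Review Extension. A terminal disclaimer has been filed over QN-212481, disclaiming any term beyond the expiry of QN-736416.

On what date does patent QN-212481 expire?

March 15, 2019

Natural term of QN-212481:
  Base: filing + 25 years → 27 October 2019.
  Interference Suspension Credit: +101 days → 5 February 2020.
  Regulatory Review Extension: 1007 days claimed exceeds the 747-day cap, so +747 days → 21 February 2022.
Expiry of referenced patent QN-736416:
  Base: filing + 25 years → 15 March 2019.
Terminal disclaimer: QN-212481 expires on the earlier of 21 February 2022 and 15 March 2019.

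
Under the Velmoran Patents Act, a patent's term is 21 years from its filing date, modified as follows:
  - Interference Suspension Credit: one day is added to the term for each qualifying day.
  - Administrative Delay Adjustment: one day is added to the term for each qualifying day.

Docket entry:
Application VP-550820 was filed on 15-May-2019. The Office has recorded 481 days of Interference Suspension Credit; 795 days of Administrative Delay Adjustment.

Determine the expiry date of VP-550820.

November 12, 2043

Base term: filing date + 21 years → 15 May 2040.
Interference Suspension Credit: +481 days → 8 September 2041.
Administrative Delay Adjustment: +795 days → 12 November 2043.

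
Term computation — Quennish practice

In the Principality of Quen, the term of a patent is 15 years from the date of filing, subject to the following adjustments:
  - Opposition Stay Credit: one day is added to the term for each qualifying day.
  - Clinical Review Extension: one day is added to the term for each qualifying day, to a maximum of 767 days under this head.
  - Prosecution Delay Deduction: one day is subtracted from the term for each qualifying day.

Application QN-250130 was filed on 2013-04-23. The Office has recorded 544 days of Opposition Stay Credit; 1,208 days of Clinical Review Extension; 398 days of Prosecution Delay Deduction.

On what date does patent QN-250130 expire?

Base term: filing date + 15 years → 23 April 2028.
Opposition Stay Credit: +544 days → 19 October 2029.
Clinical Review Extension: 1208 days claimed exceeds the 767-day cap, so +767 days → 25 November 2031.
Prosecution Delay Deduction: −398 days → 23 October 2030.

October 23, 2030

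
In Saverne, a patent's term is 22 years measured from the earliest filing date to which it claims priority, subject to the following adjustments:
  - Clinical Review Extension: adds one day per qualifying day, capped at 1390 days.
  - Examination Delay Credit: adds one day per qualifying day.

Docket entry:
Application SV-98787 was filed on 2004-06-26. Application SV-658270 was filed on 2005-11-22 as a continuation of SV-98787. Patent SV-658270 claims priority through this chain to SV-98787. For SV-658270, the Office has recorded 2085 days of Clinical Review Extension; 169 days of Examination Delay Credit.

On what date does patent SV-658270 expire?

Earliest priority filing: 26 June 2004.
Base term: 26 June 2004 + 22 years → 26 June 2026.
Clinical Review Extension: 2085 days claimed exceeds the 1390-day cap, so +1390 days → 16 April 2030.
Examination Delay Credit: +169 days → 2 October 2030.

2030-10-02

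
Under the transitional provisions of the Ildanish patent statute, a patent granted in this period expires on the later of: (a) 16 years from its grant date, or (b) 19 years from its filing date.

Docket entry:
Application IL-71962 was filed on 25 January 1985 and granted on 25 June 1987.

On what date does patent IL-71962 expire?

2004-01-25

(a) grant + 16 years → 25 June 2003.
(b) filing + 19 years → 25 January 2004.
Later of the two: 25 January 2004.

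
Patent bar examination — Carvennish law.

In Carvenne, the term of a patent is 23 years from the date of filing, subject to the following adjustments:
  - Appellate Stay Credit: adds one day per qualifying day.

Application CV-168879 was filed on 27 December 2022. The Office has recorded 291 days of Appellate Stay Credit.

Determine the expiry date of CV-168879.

Base term: filing date + 23 years → 27 December 2045.
Appellate Stay Credit: +291 days → 14 October 2046.

2046-10-14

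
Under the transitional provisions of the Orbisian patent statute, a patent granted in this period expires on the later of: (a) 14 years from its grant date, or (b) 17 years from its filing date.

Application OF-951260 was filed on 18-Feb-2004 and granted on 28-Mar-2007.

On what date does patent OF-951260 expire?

(a) grant + 14 years → 28 March 2021.
(b) filing + 17 years → 18 February 2021.
Later of the two: 28 March 2021.

2021-03-28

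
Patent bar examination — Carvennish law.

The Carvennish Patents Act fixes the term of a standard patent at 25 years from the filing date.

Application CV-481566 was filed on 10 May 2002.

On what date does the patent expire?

Filing date + 25 years → 10 May 2027.

May 10, 2027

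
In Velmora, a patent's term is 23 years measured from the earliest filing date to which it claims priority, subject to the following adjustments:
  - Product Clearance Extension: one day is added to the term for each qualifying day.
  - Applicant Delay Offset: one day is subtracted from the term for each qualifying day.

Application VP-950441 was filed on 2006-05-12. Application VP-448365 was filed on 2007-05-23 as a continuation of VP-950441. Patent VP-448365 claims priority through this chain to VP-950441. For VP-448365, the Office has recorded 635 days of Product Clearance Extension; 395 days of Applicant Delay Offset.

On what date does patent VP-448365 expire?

Earliest priority filing: 12 May 2006.
Base term: 12 May 2006 + 23 years → 12 May 2029.
Product Clearance Extension: +635 days → 6 February 2031.
Applicant Delay Offset: −395 days → 7 January 2030.

January 7, 2030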